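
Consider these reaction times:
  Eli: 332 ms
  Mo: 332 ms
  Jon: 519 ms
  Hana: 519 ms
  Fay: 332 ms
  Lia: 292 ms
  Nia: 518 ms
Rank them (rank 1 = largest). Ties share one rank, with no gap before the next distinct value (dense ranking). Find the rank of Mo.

3

Sorted (descending): 519, 519, 518, 332, 332, 332, 292
The 2 values of 519 share dense rank 1.
The 3 values of 332 share dense rank 3.
Remaining distinct values take the next consecutive integers.
Mo has value 332 ms → rank 3.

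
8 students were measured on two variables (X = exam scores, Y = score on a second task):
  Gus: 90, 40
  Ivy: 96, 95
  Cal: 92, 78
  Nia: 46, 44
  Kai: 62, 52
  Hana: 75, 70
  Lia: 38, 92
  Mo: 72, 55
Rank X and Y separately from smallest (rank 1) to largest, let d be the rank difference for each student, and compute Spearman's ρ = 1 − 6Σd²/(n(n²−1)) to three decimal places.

Ranks of variable 1: 6, 8, 7, 2, 3, 5, 1, 4
Ranks of variable 2: 1, 8, 6, 2, 3, 5, 7, 4
d = r₁ − r₂: 5, 0, 1, 0, 0, 0, -6, 0
d²: 25, 0, 1, 0, 0, 0, 36, 0; Σd² = 62
ρ = 1 − 6·62/(8·63) = 1 − 372/504 = 0.262

0.262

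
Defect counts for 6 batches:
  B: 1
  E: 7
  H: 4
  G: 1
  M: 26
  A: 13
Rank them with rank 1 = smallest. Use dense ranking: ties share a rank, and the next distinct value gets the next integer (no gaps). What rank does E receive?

Sorted (ascending): 1, 1, 4, 7, 13, 26
The 2 values of 1 share dense rank 1.
Remaining distinct values take the next consecutive integers.
E has value 7 → rank 3.

3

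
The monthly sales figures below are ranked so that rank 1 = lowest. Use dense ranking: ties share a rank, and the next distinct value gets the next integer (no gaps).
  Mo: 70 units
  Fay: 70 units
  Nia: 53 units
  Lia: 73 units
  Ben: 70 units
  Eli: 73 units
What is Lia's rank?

Sorted (ascending): 53, 70, 70, 70, 73, 73
The 3 values of 70 share dense rank 2.
The 2 values of 73 share dense rank 3.
Remaining distinct values take the next consecutive integers.
Lia has value 73 units → rank 3.

3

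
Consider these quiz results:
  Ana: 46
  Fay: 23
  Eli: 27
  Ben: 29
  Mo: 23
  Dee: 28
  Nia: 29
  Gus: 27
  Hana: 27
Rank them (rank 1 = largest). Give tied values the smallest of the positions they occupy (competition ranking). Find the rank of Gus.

Sorted (descending): 46, 29, 29, 28, 27, 27, 27, 23, 23
The 2 values of 29 occupy positions 2–3 → each gets rank 2.
The 3 values of 27 occupy positions 5–7 → each gets rank 5.
The 2 values of 23 occupy positions 8–9 → each gets rank 8.
Gus has value 27 → rank 5.

5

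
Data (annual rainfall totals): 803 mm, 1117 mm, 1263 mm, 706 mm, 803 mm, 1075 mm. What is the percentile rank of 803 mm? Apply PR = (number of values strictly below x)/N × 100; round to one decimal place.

16.7

N = 6.
Strictly below 803: 1. Equal to 803: 2.
PR = 1/6 × 100 = 16.7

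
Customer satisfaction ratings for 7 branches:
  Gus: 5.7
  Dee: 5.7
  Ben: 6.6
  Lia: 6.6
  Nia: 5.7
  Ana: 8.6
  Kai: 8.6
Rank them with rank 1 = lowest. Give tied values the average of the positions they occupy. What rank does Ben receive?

Sorted (ascending): 5.7, 5.7, 5.7, 6.6, 6.6, 8.6, 8.6
The 3 values of 5.7 occupy positions 1–3 → average rank 2.
The 2 values of 6.6 occupy positions 4–5 → average rank (4+5)/2 = 4.5.
The 2 values of 8.6 occupy positions 6–7 → average rank (6+7)/2 = 6.5.
Ben has value 6.6 → rank 4.5.

4.5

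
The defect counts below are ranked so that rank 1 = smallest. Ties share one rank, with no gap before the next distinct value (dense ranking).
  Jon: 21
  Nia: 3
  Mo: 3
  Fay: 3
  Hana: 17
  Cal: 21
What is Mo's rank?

Sorted (ascending): 3, 3, 3, 17, 21, 21
The 3 values of 3 share dense rank 1.
The 2 values of 21 share dense rank 3.
Remaining distinct values take the next consecutive integers.
Mo has value 3 → rank 1.

1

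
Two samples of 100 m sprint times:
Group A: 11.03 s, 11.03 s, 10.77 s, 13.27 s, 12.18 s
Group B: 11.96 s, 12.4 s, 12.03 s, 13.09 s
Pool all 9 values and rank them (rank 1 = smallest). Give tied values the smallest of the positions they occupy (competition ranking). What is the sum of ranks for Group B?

24

Sorted (ascending): 10.77, 11.03, 11.03, 11.96, 12.03, 12.18, 12.4, 13.09, 13.27
The 2 values of 11.03 occupy positions 2–3 → each gets rank 2.
Group B values → pooled ranks: 11.96→4, 12.4→7, 12.03→5, 13.09→8
Rank sum = 4 + 7 + 5 + 8 = 24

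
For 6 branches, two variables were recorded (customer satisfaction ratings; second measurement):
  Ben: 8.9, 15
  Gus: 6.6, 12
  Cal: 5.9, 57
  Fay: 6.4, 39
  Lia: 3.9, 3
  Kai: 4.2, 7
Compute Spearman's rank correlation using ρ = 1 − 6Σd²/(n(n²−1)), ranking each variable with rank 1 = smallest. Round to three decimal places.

Ranks of variable 1: 6, 5, 3, 4, 1, 2
Ranks of variable 2: 4, 3, 6, 5, 1, 2
d = r₁ − r₂: 2, 2, -3, -1, 0, 0
d²: 4, 4, 9, 1, 0, 0; Σd² = 18
ρ = 1 − 6·18/(6·35) = 1 − 108/210 = 0.486

0.486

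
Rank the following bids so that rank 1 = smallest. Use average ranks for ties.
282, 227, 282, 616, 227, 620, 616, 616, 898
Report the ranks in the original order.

Sorted (ascending): 227, 227, 282, 282, 616, 616, 616, 620, 898
The 2 values of 227 occupy positions 1–2 → average rank (1+2)/2 = 1.5.
The 2 values of 282 occupy positions 3–4 → average rank (3+4)/2 = 3.5.
The 3 values of 616 occupy positions 5–7 → average rank 6.

3.5, 1.5, 3.5, 6, 1.5, 8, 6, 6, 9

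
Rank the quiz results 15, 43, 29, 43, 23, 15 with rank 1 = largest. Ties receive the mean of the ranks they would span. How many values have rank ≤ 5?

4

Sorted (descending): 43, 43, 29, 23, 15, 15
The 2 values of 43 occupy positions 1–2 → average rank (1+2)/2 = 1.5.
The 2 values of 15 occupy positions 5–6 → average rank (5+6)/2 = 5.5.
Ranks ≤ 5: {1.5, 1.5, 3, 4} → 4 values.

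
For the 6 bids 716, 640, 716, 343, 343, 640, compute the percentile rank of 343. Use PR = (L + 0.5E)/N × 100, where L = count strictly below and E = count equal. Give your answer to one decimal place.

N = 6.
Strictly below 343: 0. Equal to 343: 2.
PR = (0 + 0.5·2)/6 × 100 = 16.7

16.7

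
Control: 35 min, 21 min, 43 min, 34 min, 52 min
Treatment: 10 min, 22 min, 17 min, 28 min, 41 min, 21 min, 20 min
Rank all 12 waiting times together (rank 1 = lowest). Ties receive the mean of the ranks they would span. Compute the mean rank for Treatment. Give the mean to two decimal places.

4.79

Sorted (ascending): 10, 17, 20, 21, 21, 22, 28, 34, 35, 41, 43, 52
The 2 values of 21 occupy positions 4–5 → average rank (4+5)/2 = 4.5.
Treatment values → pooled ranks: 10→1, 22→6, 17→2, 28→7, 41→10, 21→4.5, 20→3
Mean rank = (1 + 6 + 2 + 7 + 10 + 4.5 + 3) / 7 = 4.79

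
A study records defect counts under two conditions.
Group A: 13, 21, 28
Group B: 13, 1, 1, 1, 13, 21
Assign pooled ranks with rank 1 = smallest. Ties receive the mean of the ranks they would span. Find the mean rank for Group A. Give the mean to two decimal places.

7.17

Sorted (ascending): 1, 1, 1, 13, 13, 13, 21, 21, 28
The 3 values of 1 occupy positions 1–3 → average rank 2.
The 3 values of 13 occupy positions 4–6 → average rank 5.
The 2 values of 21 occupy positions 7–8 → average rank (7+8)/2 = 7.5.
Group A values → pooled ranks: 13→5, 21→7.5, 28→9
Mean rank = (5 + 7.5 + 9) / 3 = 7.17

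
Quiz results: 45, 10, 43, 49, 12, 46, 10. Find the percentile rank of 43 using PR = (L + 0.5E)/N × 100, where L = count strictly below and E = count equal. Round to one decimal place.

N = 7.
Strictly below 43: 3. Equal to 43: 1.
PR = (3 + 0.5·1)/7 × 100 = 50.0

50.0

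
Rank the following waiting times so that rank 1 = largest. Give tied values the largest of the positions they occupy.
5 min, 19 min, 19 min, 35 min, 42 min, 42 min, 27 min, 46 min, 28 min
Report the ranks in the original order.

9, 8, 8, 4, 3, 3, 6, 1, 5

Sorted (descending): 46, 42, 42, 35, 28, 27, 19, 19, 5
The 2 values of 42 occupy positions 2–3 → each gets rank 3.
The 2 values of 19 occupy positions 7–8 → each gets rank 8.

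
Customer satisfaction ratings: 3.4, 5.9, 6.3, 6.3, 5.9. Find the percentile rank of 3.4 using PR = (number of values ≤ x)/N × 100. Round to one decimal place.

N = 5.
Strictly below 3.4: 0. Equal to 3.4: 1.
PR = 1/5 × 100 = 20.0

20.0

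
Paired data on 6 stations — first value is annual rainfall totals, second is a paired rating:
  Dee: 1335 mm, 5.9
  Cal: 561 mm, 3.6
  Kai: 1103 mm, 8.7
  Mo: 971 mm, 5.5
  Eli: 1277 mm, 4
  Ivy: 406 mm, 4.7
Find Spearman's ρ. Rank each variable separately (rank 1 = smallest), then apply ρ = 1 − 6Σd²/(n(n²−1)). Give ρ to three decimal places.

0.429

Ranks of variable 1: 6, 2, 4, 3, 5, 1
Ranks of variable 2: 5, 1, 6, 4, 2, 3
d = r₁ − r₂: 1, 1, -2, -1, 3, -2
d²: 1, 1, 4, 1, 9, 4; Σd² = 20
ρ = 1 − 6·20/(6·35) = 1 − 120/210 = 0.429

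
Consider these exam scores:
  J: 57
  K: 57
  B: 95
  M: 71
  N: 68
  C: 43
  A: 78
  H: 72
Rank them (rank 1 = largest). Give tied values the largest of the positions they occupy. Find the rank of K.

Sorted (descending): 95, 78, 72, 71, 68, 57, 57, 43
The 2 values of 57 occupy positions 6–7 → each gets rank 7.
K has value 57 → rank 7.

7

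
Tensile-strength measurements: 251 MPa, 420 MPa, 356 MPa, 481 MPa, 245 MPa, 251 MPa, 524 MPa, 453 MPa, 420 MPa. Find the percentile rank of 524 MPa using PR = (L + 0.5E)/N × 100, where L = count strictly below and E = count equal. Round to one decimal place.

N = 9.
Strictly below 524: 8. Equal to 524: 1.
PR = (8 + 0.5·1)/9 × 100 = 94.4

94.4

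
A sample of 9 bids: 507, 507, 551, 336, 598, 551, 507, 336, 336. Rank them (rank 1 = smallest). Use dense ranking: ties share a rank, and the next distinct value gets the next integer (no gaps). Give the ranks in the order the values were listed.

2, 2, 3, 1, 4, 3, 2, 1, 1

Sorted (ascending): 336, 336, 336, 507, 507, 507, 551, 551, 598
The 3 values of 336 share dense rank 1.
The 3 values of 507 share dense rank 2.
The 2 values of 551 share dense rank 3.
Remaining distinct values take the next consecutive integers.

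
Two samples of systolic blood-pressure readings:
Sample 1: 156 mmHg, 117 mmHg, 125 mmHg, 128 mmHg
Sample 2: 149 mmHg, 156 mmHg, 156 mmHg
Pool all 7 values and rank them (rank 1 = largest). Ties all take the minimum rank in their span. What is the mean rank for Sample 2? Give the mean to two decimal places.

Sorted (descending): 156, 156, 156, 149, 128, 125, 117
The 3 values of 156 occupy positions 1–3 → each gets rank 1.
Sample 2 values → pooled ranks: 149→4, 156→1, 156→1
Mean rank = (4 + 1 + 1) / 3 = 2.00

2.00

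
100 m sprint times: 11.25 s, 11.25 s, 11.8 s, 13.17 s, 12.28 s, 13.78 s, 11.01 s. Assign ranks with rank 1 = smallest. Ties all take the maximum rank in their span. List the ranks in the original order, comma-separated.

3, 3, 4, 6, 5, 7, 1

Sorted (ascending): 11.01, 11.25, 11.25, 11.8, 12.28, 13.17, 13.78
The 2 values of 11.25 occupy positions 2–3 → each gets rank 3.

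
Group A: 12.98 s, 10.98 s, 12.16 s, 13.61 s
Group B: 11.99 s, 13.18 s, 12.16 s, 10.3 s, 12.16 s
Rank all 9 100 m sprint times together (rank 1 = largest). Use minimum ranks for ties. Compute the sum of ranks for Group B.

Sorted (descending): 13.61, 13.18, 12.98, 12.16, 12.16, 12.16, 11.99, 10.98, 10.3
The 3 values of 12.16 occupy positions 4–6 → each gets rank 4.
Group B values → pooled ranks: 11.99→7, 13.18→2, 12.16→4, 10.3→9, 12.16→4
Rank sum = 7 + 2 + 4 + 9 + 4 = 26

26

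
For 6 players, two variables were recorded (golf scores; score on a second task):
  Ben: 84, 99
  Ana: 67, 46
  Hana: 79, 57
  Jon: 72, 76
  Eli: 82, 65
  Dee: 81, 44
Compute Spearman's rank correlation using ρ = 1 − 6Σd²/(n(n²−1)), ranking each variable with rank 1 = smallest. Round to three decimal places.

0.429

Ranks of variable 1: 6, 1, 3, 2, 5, 4
Ranks of variable 2: 6, 2, 3, 5, 4, 1
d = r₁ − r₂: 0, -1, 0, -3, 1, 3
d²: 0, 1, 0, 9, 1, 9; Σd² = 20
ρ = 1 − 6·20/(6·35) = 1 − 120/210 = 0.429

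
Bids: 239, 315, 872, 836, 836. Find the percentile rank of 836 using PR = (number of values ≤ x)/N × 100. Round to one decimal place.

N = 5.
Strictly below 836: 2. Equal to 836: 2.
PR = 4/5 × 100 = 80.0

80.0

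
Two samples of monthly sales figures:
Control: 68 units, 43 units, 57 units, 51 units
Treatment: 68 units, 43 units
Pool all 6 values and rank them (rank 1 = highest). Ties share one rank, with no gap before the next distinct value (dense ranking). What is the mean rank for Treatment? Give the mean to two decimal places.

Sorted (descending): 68, 68, 57, 51, 43, 43
The 2 values of 68 share dense rank 1.
The 2 values of 43 share dense rank 4.
Remaining distinct values take the next consecutive integers.
Treatment values → pooled ranks: 68→1, 43→4
Mean rank = (1 + 4) / 2 = 2.50

2.50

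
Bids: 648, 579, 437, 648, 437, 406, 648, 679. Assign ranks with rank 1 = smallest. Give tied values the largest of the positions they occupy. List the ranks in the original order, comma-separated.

7, 4, 3, 7, 3, 1, 7, 8

Sorted (ascending): 406, 437, 437, 579, 648, 648, 648, 679
The 2 values of 437 occupy positions 2–3 → each gets rank 3.
The 3 values of 648 occupy positions 5–7 → each gets rank 7.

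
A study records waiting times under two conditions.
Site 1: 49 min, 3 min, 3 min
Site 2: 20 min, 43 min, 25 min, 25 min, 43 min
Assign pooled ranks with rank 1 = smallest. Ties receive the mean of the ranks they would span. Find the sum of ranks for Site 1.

Sorted (ascending): 3, 3, 20, 25, 25, 43, 43, 49
The 2 values of 3 occupy positions 1–2 → average rank (1+2)/2 = 1.5.
The 2 values of 25 occupy positions 4–5 → average rank (4+5)/2 = 4.5.
The 2 values of 43 occupy positions 6–7 → average rank (6+7)/2 = 6.5.
Site 1 values → pooled ranks: 49→8, 3→1.5, 3→1.5
Rank sum = 8 + 1.5 + 1.5 = 11

11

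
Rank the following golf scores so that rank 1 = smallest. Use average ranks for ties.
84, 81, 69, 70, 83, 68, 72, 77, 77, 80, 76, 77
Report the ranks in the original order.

12, 10, 2, 3, 11, 1, 4, 7, 7, 9, 5, 7

Sorted (ascending): 68, 69, 70, 72, 76, 77, 77, 77, 80, 81, 83, 84
The 3 values of 77 occupy positions 6–8 → average rank 7.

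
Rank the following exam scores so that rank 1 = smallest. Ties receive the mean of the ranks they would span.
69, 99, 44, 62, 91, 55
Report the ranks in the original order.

4, 6, 1, 3, 5, 2

Sorted (ascending): 44, 55, 62, 69, 91, 99
No ties — each value takes its position as its rank.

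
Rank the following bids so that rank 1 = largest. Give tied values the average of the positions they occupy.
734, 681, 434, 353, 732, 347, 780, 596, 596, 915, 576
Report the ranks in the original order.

Sorted (descending): 915, 780, 734, 732, 681, 596, 596, 576, 434, 353, 347
The 2 values of 596 occupy positions 6–7 → average rank (6+7)/2 = 6.5.

3, 5, 9, 10, 4, 11, 2, 6.5, 6.5, 1, 8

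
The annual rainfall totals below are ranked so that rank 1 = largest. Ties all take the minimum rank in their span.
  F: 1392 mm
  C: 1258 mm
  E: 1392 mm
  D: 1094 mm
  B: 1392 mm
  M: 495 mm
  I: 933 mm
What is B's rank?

Sorted (descending): 1392, 1392, 1392, 1258, 1094, 933, 495
The 3 values of 1392 occupy positions 1–3 → each gets rank 1.
B has value 1392 mm → rank 1.

1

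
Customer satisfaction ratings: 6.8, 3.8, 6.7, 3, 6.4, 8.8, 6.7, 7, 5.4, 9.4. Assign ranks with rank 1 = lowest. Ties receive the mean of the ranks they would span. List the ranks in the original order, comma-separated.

7, 2, 5.5, 1, 4, 9, 5.5, 8, 3, 10

Sorted (ascending): 3, 3.8, 5.4, 6.4, 6.7, 6.7, 6.8, 7, 8.8, 9.4
The 2 values of 6.7 occupy positions 5–6 → average rank (5+6)/2 = 5.5.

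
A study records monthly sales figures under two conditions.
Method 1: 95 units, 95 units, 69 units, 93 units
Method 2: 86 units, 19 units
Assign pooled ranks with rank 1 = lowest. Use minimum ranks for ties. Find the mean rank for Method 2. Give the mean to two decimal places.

2.00

Sorted (ascending): 19, 69, 86, 93, 95, 95
The 2 values of 95 occupy positions 5–6 → each gets rank 5.
Method 2 values → pooled ranks: 86→3, 19→1
Mean rank = (3 + 1) / 2 = 2.00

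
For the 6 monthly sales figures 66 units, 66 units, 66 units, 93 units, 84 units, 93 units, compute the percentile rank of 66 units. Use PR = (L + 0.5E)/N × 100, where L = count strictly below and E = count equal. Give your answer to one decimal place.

N = 6.
Strictly below 66: 0. Equal to 66: 3.
PR = (0 + 0.5·3)/6 × 100 = 25.0

25.0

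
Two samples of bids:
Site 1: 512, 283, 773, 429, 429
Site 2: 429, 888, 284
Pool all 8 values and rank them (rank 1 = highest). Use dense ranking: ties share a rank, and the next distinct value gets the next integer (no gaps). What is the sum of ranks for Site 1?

Sorted (descending): 888, 773, 512, 429, 429, 429, 284, 283
The 3 values of 429 share dense rank 4.
Remaining distinct values take the next consecutive integers.
Site 1 values → pooled ranks: 512→3, 283→6, 773→2, 429→4, 429→4
Rank sum = 3 + 6 + 2 + 4 + 4 = 19

19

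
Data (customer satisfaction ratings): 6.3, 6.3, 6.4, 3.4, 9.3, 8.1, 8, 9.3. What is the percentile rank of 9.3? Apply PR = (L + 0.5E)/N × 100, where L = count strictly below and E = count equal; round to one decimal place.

87.5

N = 8.
Strictly below 9.3: 6. Equal to 9.3: 2.
PR = (6 + 0.5·2)/8 × 100 = 87.5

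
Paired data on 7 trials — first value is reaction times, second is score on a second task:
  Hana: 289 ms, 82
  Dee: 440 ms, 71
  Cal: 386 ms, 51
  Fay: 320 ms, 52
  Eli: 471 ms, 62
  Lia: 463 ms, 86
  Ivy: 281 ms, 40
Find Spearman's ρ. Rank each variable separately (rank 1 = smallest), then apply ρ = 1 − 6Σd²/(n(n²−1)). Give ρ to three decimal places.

0.464

Ranks of variable 1: 2, 5, 4, 3, 7, 6, 1
Ranks of variable 2: 6, 5, 2, 3, 4, 7, 1
d = r₁ − r₂: -4, 0, 2, 0, 3, -1, 0
d²: 16, 0, 4, 0, 9, 1, 0; Σd² = 30
ρ = 1 − 6·30/(7·48) = 1 − 180/336 = 0.464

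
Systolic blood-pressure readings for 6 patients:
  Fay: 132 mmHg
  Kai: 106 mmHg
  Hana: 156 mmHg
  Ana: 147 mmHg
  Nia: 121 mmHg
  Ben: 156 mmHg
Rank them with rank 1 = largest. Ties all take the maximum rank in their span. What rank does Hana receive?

2

Sorted (descending): 156, 156, 147, 132, 121, 106
The 2 values of 156 occupy positions 1–2 → each gets rank 2.
Hana has value 156 mmHg → rank 2.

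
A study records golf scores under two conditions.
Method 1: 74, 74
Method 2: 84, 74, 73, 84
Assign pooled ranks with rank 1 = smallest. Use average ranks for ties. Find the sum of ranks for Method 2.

Sorted (ascending): 73, 74, 74, 74, 84, 84
The 3 values of 74 occupy positions 2–4 → average rank 3.
The 2 values of 84 occupy positions 5–6 → average rank (5+6)/2 = 5.5.
Method 2 values → pooled ranks: 84→5.5, 74→3, 73→1, 84→5.5
Rank sum = 5.5 + 3 + 1 + 5.5 = 15

15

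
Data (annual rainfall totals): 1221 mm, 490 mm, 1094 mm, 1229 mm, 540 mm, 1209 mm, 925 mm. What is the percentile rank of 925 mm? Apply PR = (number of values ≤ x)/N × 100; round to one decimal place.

N = 7.
Strictly below 925: 2. Equal to 925: 1.
PR = 3/7 × 100 = 42.9

42.9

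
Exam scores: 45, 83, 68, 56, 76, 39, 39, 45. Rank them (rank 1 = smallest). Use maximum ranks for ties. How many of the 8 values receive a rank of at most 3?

Sorted (ascending): 39, 39, 45, 45, 56, 68, 76, 83
The 2 values of 39 occupy positions 1–2 → each gets rank 2.
The 2 values of 45 occupy positions 3–4 → each gets rank 4.
Ranks ≤ 3: {2, 2} → 2 values.

2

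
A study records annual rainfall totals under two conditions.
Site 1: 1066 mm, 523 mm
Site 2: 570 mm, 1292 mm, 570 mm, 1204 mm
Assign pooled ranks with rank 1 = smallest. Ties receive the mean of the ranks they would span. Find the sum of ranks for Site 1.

5

Sorted (ascending): 523, 570, 570, 1066, 1204, 1292
The 2 values of 570 occupy positions 2–3 → average rank (2+3)/2 = 2.5.
Site 1 values → pooled ranks: 1066→4, 523→1
Rank sum = 4 + 1 = 5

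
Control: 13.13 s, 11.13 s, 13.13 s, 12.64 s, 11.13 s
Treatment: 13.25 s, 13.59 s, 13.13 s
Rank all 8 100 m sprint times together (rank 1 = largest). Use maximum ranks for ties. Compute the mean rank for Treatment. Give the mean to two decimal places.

2.67

Sorted (descending): 13.59, 13.25, 13.13, 13.13, 13.13, 12.64, 11.13, 11.13
The 3 values of 13.13 occupy positions 3–5 → each gets rank 5.
The 2 values of 11.13 occupy positions 7–8 → each gets rank 8.
Treatment values → pooled ranks: 13.25→2, 13.59→1, 13.13→5
Mean rank = (2 + 1 + 5) / 3 = 2.67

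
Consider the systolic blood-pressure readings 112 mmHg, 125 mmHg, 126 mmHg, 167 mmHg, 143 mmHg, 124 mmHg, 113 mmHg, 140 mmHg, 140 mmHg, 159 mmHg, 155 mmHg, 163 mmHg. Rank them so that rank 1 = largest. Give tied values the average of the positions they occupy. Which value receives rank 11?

Sorted (descending): 167, 163, 159, 155, 143, 140, 140, 126, 125, 124, 113, 112
The 2 values of 140 occupy positions 6–7 → average rank (6+7)/2 = 6.5.
Rank 11 → value 113.

113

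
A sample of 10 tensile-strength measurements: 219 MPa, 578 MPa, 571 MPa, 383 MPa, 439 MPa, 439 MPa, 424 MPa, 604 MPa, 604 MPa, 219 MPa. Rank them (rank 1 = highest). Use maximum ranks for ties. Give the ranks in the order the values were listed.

10, 3, 4, 8, 6, 6, 7, 2, 2, 10

Sorted (descending): 604, 604, 578, 571, 439, 439, 424, 383, 219, 219
The 2 values of 604 occupy positions 1–2 → each gets rank 2.
The 2 values of 439 occupy positions 5–6 → each gets rank 6.
The 2 values of 219 occupy positions 9–10 → each gets rank 10.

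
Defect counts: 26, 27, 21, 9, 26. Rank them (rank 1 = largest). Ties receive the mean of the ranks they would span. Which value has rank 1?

27

Sorted (descending): 27, 26, 26, 21, 9
The 2 values of 26 occupy positions 2–3 → average rank (2+3)/2 = 2.5.
Rank 1 → value 27.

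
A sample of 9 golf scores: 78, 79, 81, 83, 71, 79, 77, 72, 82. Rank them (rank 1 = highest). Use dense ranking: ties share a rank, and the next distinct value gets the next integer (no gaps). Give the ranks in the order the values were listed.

5, 4, 3, 1, 8, 4, 6, 7, 2

Sorted (descending): 83, 82, 81, 79, 79, 78, 77, 72, 71
The 2 values of 79 share dense rank 4.
Remaining distinct values take the next consecutive integers.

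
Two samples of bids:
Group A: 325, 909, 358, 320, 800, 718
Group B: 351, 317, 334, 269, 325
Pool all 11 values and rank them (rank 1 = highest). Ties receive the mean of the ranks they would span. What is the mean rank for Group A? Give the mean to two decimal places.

Sorted (descending): 909, 800, 718, 358, 351, 334, 325, 325, 320, 317, 269
The 2 values of 325 occupy positions 7–8 → average rank (7+8)/2 = 7.5.
Group A values → pooled ranks: 325→7.5, 909→1, 358→4, 320→9, 800→2, 718→3
Mean rank = (7.5 + 1 + 4 + 9 + 2 + 3) / 6 = 4.42

4.42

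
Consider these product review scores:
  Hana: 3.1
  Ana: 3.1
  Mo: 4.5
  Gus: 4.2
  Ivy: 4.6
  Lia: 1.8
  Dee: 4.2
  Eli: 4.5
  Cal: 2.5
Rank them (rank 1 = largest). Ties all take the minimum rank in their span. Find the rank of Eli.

2

Sorted (descending): 4.6, 4.5, 4.5, 4.2, 4.2, 3.1, 3.1, 2.5, 1.8
The 2 values of 4.5 occupy positions 2–3 → each gets rank 2.
The 2 values of 4.2 occupy positions 4–5 → each gets rank 4.
The 2 values of 3.1 occupy positions 6–7 → each gets rank 6.
Eli has value 4.5 → rank 2.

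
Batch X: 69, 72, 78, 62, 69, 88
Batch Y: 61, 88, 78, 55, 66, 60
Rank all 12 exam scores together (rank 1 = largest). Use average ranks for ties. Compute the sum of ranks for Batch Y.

46

Sorted (descending): 88, 88, 78, 78, 72, 69, 69, 66, 62, 61, 60, 55
The 2 values of 88 occupy positions 1–2 → average rank (1+2)/2 = 1.5.
The 2 values of 78 occupy positions 3–4 → average rank (3+4)/2 = 3.5.
The 2 values of 69 occupy positions 6–7 → average rank (6+7)/2 = 6.5.
Batch Y values → pooled ranks: 61→10, 88→1.5, 78→3.5, 55→12, 66→8, 60→11
Rank sum = 10 + 1.5 + 3.5 + 12 + 8 + 11 = 46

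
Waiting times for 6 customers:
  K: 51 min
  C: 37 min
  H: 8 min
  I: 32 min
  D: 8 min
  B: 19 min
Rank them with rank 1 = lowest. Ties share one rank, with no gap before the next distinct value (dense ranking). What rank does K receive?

Sorted (ascending): 8, 8, 19, 32, 37, 51
The 2 values of 8 share dense rank 1.
Remaining distinct values take the next consecutive integers.
K has value 51 min → rank 5.

5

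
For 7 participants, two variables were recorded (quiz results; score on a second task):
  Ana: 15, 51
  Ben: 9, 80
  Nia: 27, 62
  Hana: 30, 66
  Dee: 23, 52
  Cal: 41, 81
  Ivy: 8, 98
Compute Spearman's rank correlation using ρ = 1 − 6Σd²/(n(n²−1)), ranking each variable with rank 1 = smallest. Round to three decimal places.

-0.107

Ranks of variable 1: 3, 2, 5, 6, 4, 7, 1
Ranks of variable 2: 1, 5, 3, 4, 2, 6, 7
d = r₁ − r₂: 2, -3, 2, 2, 2, 1, -6
d²: 4, 9, 4, 4, 4, 1, 36; Σd² = 62
ρ = 1 − 6·62/(7·48) = 1 − 372/336 = -0.107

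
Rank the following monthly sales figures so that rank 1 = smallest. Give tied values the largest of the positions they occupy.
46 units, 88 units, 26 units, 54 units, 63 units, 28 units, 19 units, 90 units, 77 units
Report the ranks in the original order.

Sorted (ascending): 19, 26, 28, 46, 54, 63, 77, 88, 90
No ties — each value takes its position as its rank.

4, 8, 2, 5, 6, 3, 1, 9, 7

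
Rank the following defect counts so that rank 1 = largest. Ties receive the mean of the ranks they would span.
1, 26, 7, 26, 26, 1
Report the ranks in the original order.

Sorted (descending): 26, 26, 26, 7, 1, 1
The 3 values of 26 occupy positions 1–3 → average rank 2.
The 2 values of 1 occupy positions 5–6 → average rank (5+6)/2 = 5.5.

5.5, 2, 4, 2, 2, 5.5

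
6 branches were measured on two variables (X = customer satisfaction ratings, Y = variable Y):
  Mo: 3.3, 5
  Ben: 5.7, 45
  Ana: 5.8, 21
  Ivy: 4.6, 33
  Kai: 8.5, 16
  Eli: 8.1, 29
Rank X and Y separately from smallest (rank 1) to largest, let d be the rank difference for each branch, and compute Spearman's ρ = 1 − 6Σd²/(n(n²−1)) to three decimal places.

Ranks of variable 1: 1, 3, 4, 2, 6, 5
Ranks of variable 2: 1, 6, 3, 5, 2, 4
d = r₁ − r₂: 0, -3, 1, -3, 4, 1
d²: 0, 9, 1, 9, 16, 1; Σd² = 36
ρ = 1 − 6·36/(6·35) = 1 − 216/210 = -0.029

-0.029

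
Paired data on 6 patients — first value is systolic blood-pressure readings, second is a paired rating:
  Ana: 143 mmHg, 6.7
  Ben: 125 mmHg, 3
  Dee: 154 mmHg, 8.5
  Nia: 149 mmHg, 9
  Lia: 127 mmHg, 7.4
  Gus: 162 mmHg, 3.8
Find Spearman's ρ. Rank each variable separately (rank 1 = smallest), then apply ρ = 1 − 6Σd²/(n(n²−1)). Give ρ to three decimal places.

Ranks of variable 1: 3, 1, 5, 4, 2, 6
Ranks of variable 2: 3, 1, 5, 6, 4, 2
d = r₁ − r₂: 0, 0, 0, -2, -2, 4
d²: 0, 0, 0, 4, 4, 16; Σd² = 24
ρ = 1 − 6·24/(6·35) = 1 − 144/210 = 0.314

0.314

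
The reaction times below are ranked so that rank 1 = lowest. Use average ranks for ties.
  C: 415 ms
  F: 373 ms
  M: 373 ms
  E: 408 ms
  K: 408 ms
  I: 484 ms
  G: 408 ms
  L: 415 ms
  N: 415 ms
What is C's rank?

Sorted (ascending): 373, 373, 408, 408, 408, 415, 415, 415, 484
The 2 values of 373 occupy positions 1–2 → average rank (1+2)/2 = 1.5.
The 3 values of 408 occupy positions 3–5 → average rank 4.
The 3 values of 415 occupy positions 6–8 → average rank 7.
C has value 415 ms → rank 7.

7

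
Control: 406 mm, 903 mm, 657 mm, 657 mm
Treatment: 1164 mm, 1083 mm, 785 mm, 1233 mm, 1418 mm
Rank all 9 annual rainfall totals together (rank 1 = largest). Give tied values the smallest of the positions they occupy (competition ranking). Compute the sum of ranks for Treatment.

16

Sorted (descending): 1418, 1233, 1164, 1083, 903, 785, 657, 657, 406
The 2 values of 657 occupy positions 7–8 → each gets rank 7.
Treatment values → pooled ranks: 1164→3, 1083→4, 785→6, 1233→2, 1418→1
Rank sum = 3 + 4 + 6 + 2 + 1 = 16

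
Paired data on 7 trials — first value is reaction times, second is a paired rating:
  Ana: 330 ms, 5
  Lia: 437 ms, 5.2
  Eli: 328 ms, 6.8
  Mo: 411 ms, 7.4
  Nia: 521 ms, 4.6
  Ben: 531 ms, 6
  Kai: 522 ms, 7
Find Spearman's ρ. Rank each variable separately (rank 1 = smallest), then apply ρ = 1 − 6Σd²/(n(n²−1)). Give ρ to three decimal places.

-0.036

Ranks of variable 1: 2, 4, 1, 3, 5, 7, 6
Ranks of variable 2: 2, 3, 5, 7, 1, 4, 6
d = r₁ − r₂: 0, 1, -4, -4, 4, 3, 0
d²: 0, 1, 16, 16, 16, 9, 0; Σd² = 58
ρ = 1 − 6·58/(7·48) = 1 − 348/336 = -0.036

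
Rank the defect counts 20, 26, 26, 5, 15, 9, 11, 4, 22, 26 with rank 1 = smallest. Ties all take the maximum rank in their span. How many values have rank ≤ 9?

Sorted (ascending): 4, 5, 9, 11, 15, 20, 22, 26, 26, 26
The 3 values of 26 occupy positions 8–10 → each gets rank 10.
Ranks ≤ 9: {1, 2, 3, 4, 5, 6, 7} → 7 values.

7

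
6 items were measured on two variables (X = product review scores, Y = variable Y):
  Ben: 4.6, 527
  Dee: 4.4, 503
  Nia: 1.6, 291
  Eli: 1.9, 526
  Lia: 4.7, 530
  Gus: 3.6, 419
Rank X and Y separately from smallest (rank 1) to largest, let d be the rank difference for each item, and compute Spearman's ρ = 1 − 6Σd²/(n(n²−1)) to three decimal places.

0.829

Ranks of variable 1: 5, 4, 1, 2, 6, 3
Ranks of variable 2: 5, 3, 1, 4, 6, 2
d = r₁ − r₂: 0, 1, 0, -2, 0, 1
d²: 0, 1, 0, 4, 0, 1; Σd² = 6
ρ = 1 − 6·6/(6·35) = 1 − 36/210 = 0.829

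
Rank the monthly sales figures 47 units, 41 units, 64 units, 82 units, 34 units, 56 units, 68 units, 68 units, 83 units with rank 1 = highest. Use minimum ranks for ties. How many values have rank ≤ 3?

4

Sorted (descending): 83, 82, 68, 68, 64, 56, 47, 41, 34
The 2 values of 68 occupy positions 3–4 → each gets rank 3.
Ranks ≤ 3: {1, 2, 3, 3} → 4 values.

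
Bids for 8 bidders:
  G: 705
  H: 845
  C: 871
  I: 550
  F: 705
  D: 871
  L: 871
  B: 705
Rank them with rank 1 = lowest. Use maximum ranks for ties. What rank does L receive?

8

Sorted (ascending): 550, 705, 705, 705, 845, 871, 871, 871
The 3 values of 705 occupy positions 2–4 → each gets rank 4.
The 3 values of 871 occupy positions 6–8 → each gets rank 8.
L has value 871 → rank 8.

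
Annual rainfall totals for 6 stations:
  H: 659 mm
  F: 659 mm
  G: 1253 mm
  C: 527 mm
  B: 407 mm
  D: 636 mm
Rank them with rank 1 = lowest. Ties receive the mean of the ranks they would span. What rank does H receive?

Sorted (ascending): 407, 527, 636, 659, 659, 1253
The 2 values of 659 occupy positions 4–5 → average rank (4+5)/2 = 4.5.
H has value 659 mm → rank 4.5.

4.5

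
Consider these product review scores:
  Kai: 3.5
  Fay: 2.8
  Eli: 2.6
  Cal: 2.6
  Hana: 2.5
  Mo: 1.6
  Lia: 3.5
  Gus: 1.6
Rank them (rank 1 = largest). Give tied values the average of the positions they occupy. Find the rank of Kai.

1.5

Sorted (descending): 3.5, 3.5, 2.8, 2.6, 2.6, 2.5, 1.6, 1.6
The 2 values of 3.5 occupy positions 1–2 → average rank (1+2)/2 = 1.5.
The 2 values of 2.6 occupy positions 4–5 → average rank (4+5)/2 = 4.5.
The 2 values of 1.6 occupy positions 7–8 → average rank (7+8)/2 = 7.5.
Kai has value 3.5 → rank 1.5.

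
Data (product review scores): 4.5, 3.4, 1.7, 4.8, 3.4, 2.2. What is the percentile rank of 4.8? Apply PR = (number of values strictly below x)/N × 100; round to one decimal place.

N = 6.
Strictly below 4.8: 5. Equal to 4.8: 1.
PR = 5/6 × 100 = 83.3

83.3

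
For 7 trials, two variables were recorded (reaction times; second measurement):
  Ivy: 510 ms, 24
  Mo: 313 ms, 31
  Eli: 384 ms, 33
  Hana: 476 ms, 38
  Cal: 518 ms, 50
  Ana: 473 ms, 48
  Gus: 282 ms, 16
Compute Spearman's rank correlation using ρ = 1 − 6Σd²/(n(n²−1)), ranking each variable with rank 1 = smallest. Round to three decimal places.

0.607

Ranks of variable 1: 6, 2, 3, 5, 7, 4, 1
Ranks of variable 2: 2, 3, 4, 5, 7, 6, 1
d = r₁ − r₂: 4, -1, -1, 0, 0, -2, 0
d²: 16, 1, 1, 0, 0, 4, 0; Σd² = 22
ρ = 1 − 6·22/(7·48) = 1 − 132/336 = 0.607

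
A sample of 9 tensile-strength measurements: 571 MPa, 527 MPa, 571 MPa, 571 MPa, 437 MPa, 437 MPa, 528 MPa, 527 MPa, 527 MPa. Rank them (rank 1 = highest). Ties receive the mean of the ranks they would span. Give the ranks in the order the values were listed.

Sorted (descending): 571, 571, 571, 528, 527, 527, 527, 437, 437
The 3 values of 571 occupy positions 1–3 → average rank 2.
The 3 values of 527 occupy positions 5–7 → average rank 6.
The 2 values of 437 occupy positions 8–9 → average rank (8+9)/2 = 8.5.

2, 6, 2, 2, 8.5, 8.5, 4, 6, 6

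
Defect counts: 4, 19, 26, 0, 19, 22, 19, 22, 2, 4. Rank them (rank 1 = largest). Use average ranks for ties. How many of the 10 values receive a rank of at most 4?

Sorted (descending): 26, 22, 22, 19, 19, 19, 4, 4, 2, 0
The 2 values of 22 occupy positions 2–3 → average rank (2+3)/2 = 2.5.
The 3 values of 19 occupy positions 4–6 → average rank 5.
The 2 values of 4 occupy positions 7–8 → average rank (7+8)/2 = 7.5.
Ranks ≤ 4: {1, 2.5, 2.5} → 3 values.

3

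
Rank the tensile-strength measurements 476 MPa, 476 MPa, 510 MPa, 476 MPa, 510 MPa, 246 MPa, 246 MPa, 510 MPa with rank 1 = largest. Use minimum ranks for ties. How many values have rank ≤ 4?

6

Sorted (descending): 510, 510, 510, 476, 476, 476, 246, 246
The 3 values of 510 occupy positions 1–3 → each gets rank 1.
The 3 values of 476 occupy positions 4–6 → each gets rank 4.
The 2 values of 246 occupy positions 7–8 → each gets rank 7.
Ranks ≤ 4: {1, 1, 1, 4, 4, 4} → 6 values.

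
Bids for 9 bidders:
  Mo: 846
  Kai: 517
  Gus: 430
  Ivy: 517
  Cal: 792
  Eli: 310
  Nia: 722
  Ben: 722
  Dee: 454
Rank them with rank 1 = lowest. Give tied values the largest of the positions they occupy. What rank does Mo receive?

9

Sorted (ascending): 310, 430, 454, 517, 517, 722, 722, 792, 846
The 2 values of 517 occupy positions 4–5 → each gets rank 5.
The 2 values of 722 occupy positions 6–7 → each gets rank 7.
Mo has value 846 → rank 9.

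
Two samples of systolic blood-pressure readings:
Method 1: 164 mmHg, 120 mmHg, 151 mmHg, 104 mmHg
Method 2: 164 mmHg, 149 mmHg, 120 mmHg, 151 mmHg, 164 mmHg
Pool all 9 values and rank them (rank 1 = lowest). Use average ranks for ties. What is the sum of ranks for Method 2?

Sorted (ascending): 104, 120, 120, 149, 151, 151, 164, 164, 164
The 2 values of 120 occupy positions 2–3 → average rank (2+3)/2 = 2.5.
The 2 values of 151 occupy positions 5–6 → average rank (5+6)/2 = 5.5.
The 3 values of 164 occupy positions 7–9 → average rank 8.
Method 2 values → pooled ranks: 164→8, 149→4, 120→2.5, 151→5.5, 164→8
Rank sum = 8 + 4 + 2.5 + 5.5 + 8 = 28

28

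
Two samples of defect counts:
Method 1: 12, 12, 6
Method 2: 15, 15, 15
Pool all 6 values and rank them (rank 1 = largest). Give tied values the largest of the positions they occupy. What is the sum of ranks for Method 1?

Sorted (descending): 15, 15, 15, 12, 12, 6
The 3 values of 15 occupy positions 1–3 → each gets rank 3.
The 2 values of 12 occupy positions 4–5 → each gets rank 5.
Method 1 values → pooled ranks: 12→5, 12→5, 6→6
Rank sum = 5 + 5 + 6 = 16

16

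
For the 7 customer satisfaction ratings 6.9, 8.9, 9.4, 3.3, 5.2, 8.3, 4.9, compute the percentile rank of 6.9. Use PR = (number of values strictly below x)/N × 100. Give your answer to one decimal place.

42.9

N = 7.
Strictly below 6.9: 3. Equal to 6.9: 1.
PR = 3/7 × 100 = 42.9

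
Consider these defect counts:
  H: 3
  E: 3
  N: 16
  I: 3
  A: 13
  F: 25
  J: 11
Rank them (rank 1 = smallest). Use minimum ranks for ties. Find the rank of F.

7

Sorted (ascending): 3, 3, 3, 11, 13, 16, 25
The 3 values of 3 occupy positions 1–3 → each gets rank 1.
F has value 25 → rank 7.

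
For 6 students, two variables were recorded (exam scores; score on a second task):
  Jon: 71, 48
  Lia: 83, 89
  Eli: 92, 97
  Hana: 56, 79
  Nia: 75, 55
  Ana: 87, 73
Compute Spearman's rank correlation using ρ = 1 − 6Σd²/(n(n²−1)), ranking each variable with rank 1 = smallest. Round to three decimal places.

Ranks of variable 1: 2, 4, 6, 1, 3, 5
Ranks of variable 2: 1, 5, 6, 4, 2, 3
d = r₁ − r₂: 1, -1, 0, -3, 1, 2
d²: 1, 1, 0, 9, 1, 4; Σd² = 16
ρ = 1 − 6·16/(6·35) = 1 − 96/210 = 0.543

0.543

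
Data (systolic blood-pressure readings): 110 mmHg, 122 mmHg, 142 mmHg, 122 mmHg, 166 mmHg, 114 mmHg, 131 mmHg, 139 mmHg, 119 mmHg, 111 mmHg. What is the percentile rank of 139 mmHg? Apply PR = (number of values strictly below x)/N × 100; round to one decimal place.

N = 10.
Strictly below 139: 7. Equal to 139: 1.
PR = 7/10 × 100 = 70.0

70.0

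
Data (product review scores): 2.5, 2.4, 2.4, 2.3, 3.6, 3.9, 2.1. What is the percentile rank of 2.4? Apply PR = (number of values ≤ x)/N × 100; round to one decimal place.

N = 7.
Strictly below 2.4: 2. Equal to 2.4: 2.
PR = 4/7 × 100 = 57.1

57.1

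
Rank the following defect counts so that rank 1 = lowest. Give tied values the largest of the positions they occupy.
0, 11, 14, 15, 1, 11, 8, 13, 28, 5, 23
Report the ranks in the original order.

Sorted (ascending): 0, 1, 5, 8, 11, 11, 13, 14, 15, 23, 28
The 2 values of 11 occupy positions 5–6 → each gets rank 6.

1, 6, 8, 9, 2, 6, 4, 7, 11, 3, 10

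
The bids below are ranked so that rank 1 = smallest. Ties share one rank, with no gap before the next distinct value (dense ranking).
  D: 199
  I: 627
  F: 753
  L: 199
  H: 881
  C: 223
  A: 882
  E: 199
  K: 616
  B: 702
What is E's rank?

Sorted (ascending): 199, 199, 199, 223, 616, 627, 702, 753, 881, 882
The 3 values of 199 share dense rank 1.
Remaining distinct values take the next consecutive integers.
E has value 199 → rank 1.

1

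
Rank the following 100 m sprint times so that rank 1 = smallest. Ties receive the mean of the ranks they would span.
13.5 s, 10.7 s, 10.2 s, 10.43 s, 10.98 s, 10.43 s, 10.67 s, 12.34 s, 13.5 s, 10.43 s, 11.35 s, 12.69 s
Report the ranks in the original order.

11.5, 6, 1, 3, 7, 3, 5, 9, 11.5, 3, 8, 10

Sorted (ascending): 10.2, 10.43, 10.43, 10.43, 10.67, 10.7, 10.98, 11.35, 12.34, 12.69, 13.5, 13.5
The 3 values of 10.43 occupy positions 2–4 → average rank 3.
The 2 values of 13.5 occupy positions 11–12 → average rank (11+12)/2 = 11.5.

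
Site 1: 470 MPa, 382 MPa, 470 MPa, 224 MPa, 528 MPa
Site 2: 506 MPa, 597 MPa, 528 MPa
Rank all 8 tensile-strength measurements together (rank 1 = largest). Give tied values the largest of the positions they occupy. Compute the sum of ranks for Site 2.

8

Sorted (descending): 597, 528, 528, 506, 470, 470, 382, 224
The 2 values of 528 occupy positions 2–3 → each gets rank 3.
The 2 values of 470 occupy positions 5–6 → each gets rank 6.
Site 2 values → pooled ranks: 506→4, 597→1, 528→3
Rank sum = 4 + 1 + 3 = 8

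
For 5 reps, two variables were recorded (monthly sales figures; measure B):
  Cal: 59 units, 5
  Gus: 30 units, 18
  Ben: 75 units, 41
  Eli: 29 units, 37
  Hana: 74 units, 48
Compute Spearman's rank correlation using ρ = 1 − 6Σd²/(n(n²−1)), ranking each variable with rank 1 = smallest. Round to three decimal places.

Ranks of variable 1: 3, 2, 5, 1, 4
Ranks of variable 2: 1, 2, 4, 3, 5
d = r₁ − r₂: 2, 0, 1, -2, -1
d²: 4, 0, 1, 4, 1; Σd² = 10
ρ = 1 − 6·10/(5·24) = 1 − 60/120 = 0.500

0.500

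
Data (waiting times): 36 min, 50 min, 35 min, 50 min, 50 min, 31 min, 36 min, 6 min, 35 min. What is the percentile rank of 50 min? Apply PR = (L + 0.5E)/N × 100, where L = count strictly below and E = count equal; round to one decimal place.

83.3

N = 9.
Strictly below 50: 6. Equal to 50: 3.
PR = (6 + 0.5·3)/9 × 100 = 83.3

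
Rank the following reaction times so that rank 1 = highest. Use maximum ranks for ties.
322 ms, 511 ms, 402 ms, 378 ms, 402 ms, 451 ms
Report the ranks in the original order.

Sorted (descending): 511, 451, 402, 402, 378, 322
The 2 values of 402 occupy positions 3–4 → each gets rank 4.

6, 1, 4, 5, 4, 2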